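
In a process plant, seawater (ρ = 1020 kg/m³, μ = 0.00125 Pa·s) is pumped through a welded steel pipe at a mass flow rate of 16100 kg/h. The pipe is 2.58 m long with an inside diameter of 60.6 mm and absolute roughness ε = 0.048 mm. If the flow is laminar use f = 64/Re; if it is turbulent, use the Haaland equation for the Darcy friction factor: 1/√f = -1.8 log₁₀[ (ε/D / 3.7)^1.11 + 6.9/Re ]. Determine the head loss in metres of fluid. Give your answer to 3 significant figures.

h_f ≈ 0.110 m

ṁ = 16100 kg/h = 16100/3600 = 4.472 kg/s.
A = πD²/4 = π(0.0606)²/4 = 0.002884 m²; mean velocity V = ṁ/(ρA) = 4.472/(1020 · 0.002884) = 1.52 m/s.
Reynolds number Re = ρVD/μ = 1020 · 1.52 · 0.0606 / 0.00125 = 7.517e+04.
Re > 4000 → turbulent. Relative roughness ε/D = 4.8e-05/0.0606 = 0.000792. Haaland: 1/√f = -1.8 log₁₀[(0.000792/3.7)^1.11 + 6.9/7.517e+04] = -1.8 log₁₀[8.45e-05 + 9.18e-05] = 6.757, so f = 0.0219.
Darcy-Weisbach: ΔP = f(L/D)(ρV²/2) = 0.0219·(2.58/0.0606)·(1020·1.52²/2) = 0.0219·42.57·1179 = 1099 Pa.
Head loss h_f = ΔP/(ρg) = 1099/(1020·9.81) = 0.110 m.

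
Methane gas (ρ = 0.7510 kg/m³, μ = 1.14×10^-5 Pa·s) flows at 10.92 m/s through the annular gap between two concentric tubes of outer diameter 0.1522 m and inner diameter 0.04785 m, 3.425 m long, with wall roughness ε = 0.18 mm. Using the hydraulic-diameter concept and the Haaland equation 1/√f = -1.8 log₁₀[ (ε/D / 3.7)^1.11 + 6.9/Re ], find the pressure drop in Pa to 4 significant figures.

ΔP ≈ 36.32 Pa

Hydraulic diameter D_h = 4A/P = D_o - D_i = 0.1522 - 0.04785 = 0.1043 m.
Re = ρVD_h/μ = 0.751·10.92·0.1043/1.14e-05 = 7.507e+04.
ε/D_h = 0.00018/0.1043 = 0.00172; Haaland gives 1/√f = -1.8 log₁₀[0.000201+9.19e-05] = 6.361, so f = 0.02471.
ΔP = f(L/D_h)(ρV²/2) = 0.02471·3.425/0.1043·44.78 = 36.32 Pa.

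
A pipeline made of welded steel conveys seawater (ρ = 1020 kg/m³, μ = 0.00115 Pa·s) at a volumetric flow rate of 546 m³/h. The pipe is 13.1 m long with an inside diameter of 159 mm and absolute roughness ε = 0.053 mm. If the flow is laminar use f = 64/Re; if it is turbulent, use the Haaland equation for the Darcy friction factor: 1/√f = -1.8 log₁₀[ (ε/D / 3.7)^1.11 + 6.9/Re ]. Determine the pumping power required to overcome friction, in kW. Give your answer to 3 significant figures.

P ≈ 5.90 kW

Q = 546 m³/h = 546/3600 = 0.1517 m³/s.
Cross-sectional area A = πD²/4 = π(0.159)²/4 = 0.01986 m²; mean velocity V = Q/A = 0.1517/0.01986 = 7.638 m/s.
Reynolds number Re = ρVD/μ = 1020 · 7.638 · 0.159 / 0.00115 = 1.077e+06.
Re > 4000 → turbulent. Relative roughness ε/D = 5.3e-05/0.159 = 0.000333. Haaland: 1/√f = -1.8 log₁₀[(0.000333/3.7)^1.11 + 6.9/1.077e+06] = -1.8 log₁₀[3.23e-05 + 6.41e-06] = 7.941, so f = 0.01586.
Darcy-Weisbach: ΔP = f(L/D)(ρV²/2) = 0.01586·(13.1/0.159)·(1020·7.638²/2) = 0.01586·82.39·2.976e+04 = 3.888e+04 Pa.
Pumping power P = QΔP = 0.1517·3.888e+04 = 5896 W = 5.90 kW.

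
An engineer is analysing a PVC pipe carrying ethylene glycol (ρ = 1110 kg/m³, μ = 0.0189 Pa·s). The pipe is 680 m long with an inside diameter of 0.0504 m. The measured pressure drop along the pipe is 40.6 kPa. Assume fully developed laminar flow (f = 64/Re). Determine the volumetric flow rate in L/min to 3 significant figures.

Q ≈ 30.0 L/min

For laminar flow, f = 64/Re with Re = ρVD/μ, so Darcy-Weisbach reduces to ΔP = 32μLV/D². Solving for V: V = ΔP·D²/(32μL) = 4.06e+04·(0.0504)²/(32·0.0189·680) = 0.2508 m/s.
Check: Re = ρVD/μ = 1110·0.2508·0.0504/0.0189 = 742.3 < 2300, so the laminar assumption holds.
Q = V·A = 0.2508·(π/4·0.0504²) = 0.0005003 m³/s = 30.0 L/min.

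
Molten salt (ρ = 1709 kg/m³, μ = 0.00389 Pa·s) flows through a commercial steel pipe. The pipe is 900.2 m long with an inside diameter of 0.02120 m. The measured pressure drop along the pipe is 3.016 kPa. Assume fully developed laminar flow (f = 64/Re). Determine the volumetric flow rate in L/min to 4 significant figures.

Q ≈ 0.2562 L/min

For laminar flow, f = 64/Re with Re = ρVD/μ, so Darcy-Weisbach reduces to ΔP = 32μLV/D². Solving for V: V = ΔP·D²/(32μL) = 3016·(0.0212)²/(32·0.00389·900.2) = 0.0121 m/s.
Check: Re = ρVD/μ = 1709·0.0121·0.0212/0.00389 = 112.7 < 2300, so the laminar assumption holds.
Q = V·A = 0.0121·(π/4·0.0212²) = 4.27e-06 m³/s = 0.2562 L/min.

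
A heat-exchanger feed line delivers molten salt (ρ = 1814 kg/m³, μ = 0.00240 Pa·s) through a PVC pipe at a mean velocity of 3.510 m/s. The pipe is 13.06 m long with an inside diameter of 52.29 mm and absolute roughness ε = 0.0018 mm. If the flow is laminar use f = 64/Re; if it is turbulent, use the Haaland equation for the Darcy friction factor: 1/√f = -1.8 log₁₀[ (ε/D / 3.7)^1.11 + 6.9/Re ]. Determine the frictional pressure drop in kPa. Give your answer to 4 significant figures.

ΔP ≈ 47.00 kPa

Reynolds number Re = ρVD/μ = 1814 · 3.51 · 0.05229 / 0.0024 = 1.387e+05.
Re > 4000 → turbulent. Relative roughness ε/D = 1.8e-06/0.05229 = 3.44e-05. Haaland: 1/√f = -1.8 log₁₀[(3.44e-05/3.7)^1.11 + 6.9/1.387e+05] = -1.8 log₁₀[2.6e-06 + 4.97e-05] = 7.706, so f = 0.01684.
Darcy-Weisbach: ΔP = f(L/D)(ρV²/2) = 0.01684·(13.06/0.05229)·(1814·3.51²/2) = 0.01684·249.8·1.117e+04 = 4.7e+04 Pa.
ΔP = 4.7e+04 Pa = 47.00 kPa.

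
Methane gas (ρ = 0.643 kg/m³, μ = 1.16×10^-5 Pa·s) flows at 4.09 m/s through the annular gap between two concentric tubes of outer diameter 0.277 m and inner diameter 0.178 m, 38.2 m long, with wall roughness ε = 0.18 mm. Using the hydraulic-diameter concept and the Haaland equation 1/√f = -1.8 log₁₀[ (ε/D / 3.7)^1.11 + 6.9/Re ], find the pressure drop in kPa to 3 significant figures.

ΔP ≈ 0.0594 kPa

Hydraulic diameter D_h = 4A/P = D_o - D_i = 0.277 - 0.178 = 0.099 m.
Re = ρVD_h/μ = 0.643·4.09·0.099/1.16e-05 = 2.244e+04.
ε/D_h = 0.00018/0.099 = 0.00182; Haaland gives 1/√f = -1.8 log₁₀[0.000213+0.000307] = 5.911, so f = 0.02862.
ΔP = f(L/D_h)(ρV²/2) = 0.02862·38.2/0.099·5.378 = 59.39 Pa.
ΔP = 0.0594 kPa.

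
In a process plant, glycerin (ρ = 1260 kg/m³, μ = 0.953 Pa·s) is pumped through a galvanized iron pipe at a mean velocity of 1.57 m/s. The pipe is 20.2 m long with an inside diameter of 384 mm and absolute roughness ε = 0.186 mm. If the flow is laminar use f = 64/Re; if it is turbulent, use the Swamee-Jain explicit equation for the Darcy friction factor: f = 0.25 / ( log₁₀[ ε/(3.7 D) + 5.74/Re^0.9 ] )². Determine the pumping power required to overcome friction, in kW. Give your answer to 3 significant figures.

Reynolds number Re = ρVD/μ = 1260 · 1.57 · 0.384 / 0.953 = 797.1.
Re < 2300 → laminar flow, so f = 64/Re = 64/797.1 = 0.08029 (the turbulent correlation is not needed).
Darcy-Weisbach: ΔP = f(L/D)(ρV²/2) = 0.08029·(20.2/0.384)·(1260·1.57²/2) = 0.08029·52.6·1553 = 6559 Pa.
Q = V·A = 1.57·0.1158 = 0.1818 m³/s.
Pumping power P = QΔP = 0.1818·6559 = 1193 W = 1.19 kW.

P ≈ 1.19 kW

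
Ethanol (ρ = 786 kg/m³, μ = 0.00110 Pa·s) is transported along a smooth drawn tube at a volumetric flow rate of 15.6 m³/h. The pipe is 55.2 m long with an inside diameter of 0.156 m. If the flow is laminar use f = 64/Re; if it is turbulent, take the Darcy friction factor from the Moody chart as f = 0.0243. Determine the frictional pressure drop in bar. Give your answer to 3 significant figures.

Q = 15.6 m³/h = 15.6/3600 = 0.004333 m³/s.
Cross-sectional area A = πD²/4 = π(0.156)²/4 = 0.01911 m²; mean velocity V = Q/A = 0.004333/0.01911 = 0.2267 m/s.
Reynolds number Re = ρVD/μ = 786 · 0.2267 · 0.156 / 0.0011 = 2.527e+04.
Re > 4000 → turbulent; use the Moody-chart value f = 0.0243.
Darcy-Weisbach: ΔP = f(L/D)(ρV²/2) = 0.0243·(55.2/0.156)·(786·0.2267²/2) = 0.0243·353.8·20.2 = 173.7 Pa.
ΔP = 173.7 Pa = 0.00174 bar.

ΔP ≈ 0.00174 bar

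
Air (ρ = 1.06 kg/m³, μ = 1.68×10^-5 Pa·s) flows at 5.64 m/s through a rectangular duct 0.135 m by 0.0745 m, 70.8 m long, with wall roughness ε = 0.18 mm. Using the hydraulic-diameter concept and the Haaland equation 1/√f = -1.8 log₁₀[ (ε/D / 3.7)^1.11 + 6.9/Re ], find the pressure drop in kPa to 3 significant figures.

Hydraulic diameter D_h = 4A/P = 4·(0.135·0.0745)/(2·(0.135+0.0745)) = 0.04023/0.419 = 0.09601 m.
Re = ρVD_h/μ = 1.06·5.64·0.09601/1.68e-05 = 3.417e+04.
ε/D_h = 0.00018/0.09601 = 0.00187; Haaland gives 1/√f = -1.8 log₁₀[0.00022+0.000202] = 6.075, so f = 0.0271.
ΔP = f(L/D_h)(ρV²/2) = 0.0271·70.8/0.09601·16.86 = 336.9 Pa.
ΔP = 0.337 kPa.

ΔP ≈ 0.337 kPa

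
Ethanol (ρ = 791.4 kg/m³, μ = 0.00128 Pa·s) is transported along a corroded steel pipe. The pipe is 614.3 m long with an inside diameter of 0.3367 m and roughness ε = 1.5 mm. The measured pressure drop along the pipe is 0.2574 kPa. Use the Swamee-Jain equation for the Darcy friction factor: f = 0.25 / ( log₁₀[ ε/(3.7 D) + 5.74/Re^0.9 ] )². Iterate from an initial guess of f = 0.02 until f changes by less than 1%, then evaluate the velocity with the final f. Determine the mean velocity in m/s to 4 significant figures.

V ≈ 0.1025 m/s

Rearranging Darcy-Weisbach: V = √(2·ΔP·D/(f·L·ρ)). With ε/D = 0.0015/0.3367 = 0.00446, iterate starting from f = 0.02:
  f = 0.02 → V = √(2·257.4·0.3367/(0.02·614.3·791.4)) = 0.1335 m/s; Re = ρVD/μ = 2.78e+04; f → 0.03306
  f = 0.03306 → V = 0.1038 m/s; Re = 2.162e+04; f → 0.0339
  f = 0.0339 → V = 0.1026 m/s; Re = 2.135e+04; f → 0.03394
Converged (Δf/f < 1%). With the final f = 0.03394: V = √(2·257.4·0.3367/(0.03394·614.3·791.4)) = 0.1025 m/s.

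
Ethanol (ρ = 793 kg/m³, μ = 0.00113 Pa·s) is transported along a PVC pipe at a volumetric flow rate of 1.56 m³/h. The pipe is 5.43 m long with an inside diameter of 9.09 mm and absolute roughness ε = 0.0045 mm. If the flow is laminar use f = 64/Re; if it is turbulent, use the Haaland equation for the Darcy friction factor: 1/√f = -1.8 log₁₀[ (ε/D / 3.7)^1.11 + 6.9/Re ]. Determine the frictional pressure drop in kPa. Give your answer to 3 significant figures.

ΔP ≈ 242 kPa

Q = 1.56 m³/h = 1.56/3600 = 0.0004333 m³/s.
Cross-sectional area A = πD²/4 = π(0.00909)²/4 = 6.49e-05 m²; mean velocity V = Q/A = 0.0004333/6.49e-05 = 6.677 m/s.
Reynolds number Re = ρVD/μ = 793 · 6.677 · 0.00909 / 0.00113 = 4.26e+04.
Re > 4000 → turbulent. Relative roughness ε/D = 4.5e-06/0.00909 = 0.000495. Haaland: 1/√f = -1.8 log₁₀[(0.000495/3.7)^1.11 + 6.9/4.26e+04] = -1.8 log₁₀[5.02e-05 + 0.000162] = 6.612, so f = 0.02287.
Darcy-Weisbach: ΔP = f(L/D)(ρV²/2) = 0.02287·(5.43/0.00909)·(793·6.677²/2) = 0.02287·597.4·1.768e+04 = 2.416e+05 Pa.
ΔP = 2.416e+05 Pa = 242 kPa.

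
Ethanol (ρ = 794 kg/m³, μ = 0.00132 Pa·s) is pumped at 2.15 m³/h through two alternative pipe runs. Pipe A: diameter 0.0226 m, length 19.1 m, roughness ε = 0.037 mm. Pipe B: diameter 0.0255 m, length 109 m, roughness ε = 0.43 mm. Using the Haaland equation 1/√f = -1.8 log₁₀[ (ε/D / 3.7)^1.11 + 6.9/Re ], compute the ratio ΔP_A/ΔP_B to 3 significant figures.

ΔP_A/ΔP_B ≈ 0.192

Pipe A: V = Q/A = 0.0005972/0.0004011 = 1.489 m/s; Re = 2.024e+04; ε/D = 0.00164; Haaland → f = 0.02877; ΔP_A = f(L/D)(ρV²/2) = 2.139e+04 Pa.
Pipe B: V = Q/A = 0.0005972/0.0005107 = 1.169 m/s; Re = 1.794e+04; ε/D = 0.0169; Haaland → f = 0.04795; ΔP_B = f(L/D)(ρV²/2) = 1.113e+05 Pa.
ΔP_A/ΔP_B = 2.139e+04/1.113e+05 = 0.192.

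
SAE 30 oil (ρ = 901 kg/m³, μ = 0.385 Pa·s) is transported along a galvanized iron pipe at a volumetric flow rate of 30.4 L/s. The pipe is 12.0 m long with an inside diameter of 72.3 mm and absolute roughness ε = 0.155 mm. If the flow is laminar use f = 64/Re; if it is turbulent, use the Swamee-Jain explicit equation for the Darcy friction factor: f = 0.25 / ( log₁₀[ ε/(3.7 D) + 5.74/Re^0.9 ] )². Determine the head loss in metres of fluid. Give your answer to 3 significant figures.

Q = 30.4 L/s = 30.4/1000 = 0.0304 m³/s.
Cross-sectional area A = πD²/4 = π(0.0723)²/4 = 0.004106 m²; mean velocity V = Q/A = 0.0304/0.004106 = 7.405 m/s.
Reynolds number Re = ρVD/μ = 901 · 7.405 · 0.0723 / 0.385 = 1253.
Re < 2300 → laminar flow, so f = 64/Re = 64/1253 = 0.05108 (the turbulent correlation is not needed).
Darcy-Weisbach: ΔP = f(L/D)(ρV²/2) = 0.05108·(12/0.0723)·(901·7.405²/2) = 0.05108·166·2.47e+04 = 2.094e+05 Pa.
Head loss h_f = ΔP/(ρg) = 2.094e+05/(901·9.81) = 23.7 m.

h_f ≈ 23.7 m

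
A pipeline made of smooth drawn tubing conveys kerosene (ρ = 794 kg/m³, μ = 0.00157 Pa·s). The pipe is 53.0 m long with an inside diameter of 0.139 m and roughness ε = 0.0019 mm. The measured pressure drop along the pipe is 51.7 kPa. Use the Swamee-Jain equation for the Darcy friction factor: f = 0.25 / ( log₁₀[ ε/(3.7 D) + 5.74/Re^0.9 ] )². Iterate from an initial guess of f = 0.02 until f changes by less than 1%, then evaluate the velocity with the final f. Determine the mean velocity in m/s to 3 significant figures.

Rearranging Darcy-Weisbach: V = √(2·ΔP·D/(f·L·ρ)). With ε/D = 1.9e-06/0.139 = 1.37e-05, iterate starting from f = 0.02:
  f = 0.02 → V = √(2·5.17e+04·0.139/(0.02·53·794)) = 4.132 m/s; Re = ρVD/μ = 2.905e+05; f → 0.01462
  f = 0.01462 → V = 4.834 m/s; Re = 3.398e+05; f → 0.01422
  f = 0.01422 → V = 4.901 m/s; Re = 3.445e+05; f → 0.01418
Converged (Δf/f < 1%). With the final f = 0.01418: V = √(2·5.17e+04·0.139/(0.01418·53·794)) = 4.907 m/s.

V ≈ 4.91 m/s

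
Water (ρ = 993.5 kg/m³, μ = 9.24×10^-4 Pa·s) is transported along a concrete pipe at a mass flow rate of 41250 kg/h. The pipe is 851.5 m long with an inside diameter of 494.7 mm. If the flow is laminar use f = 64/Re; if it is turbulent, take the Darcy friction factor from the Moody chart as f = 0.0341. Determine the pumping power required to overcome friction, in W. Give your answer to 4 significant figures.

P ≈ 1.211 W

ṁ = 41250 kg/h = 41250/3600 = 11.46 kg/s.
A = πD²/4 = π(0.4947)²/4 = 0.1922 m²; mean velocity V = ṁ/(ρA) = 11.46/(993.5 · 0.1922) = 0.06 m/s.
Reynolds number Re = ρVD/μ = 993.5 · 0.06 · 0.4947 / 0.000924 = 3.192e+04.
Re > 4000 → turbulent; use the Moody-chart value f = 0.0341.
Darcy-Weisbach: ΔP = f(L/D)(ρV²/2) = 0.0341·(851.5/0.4947)·(993.5·0.06²/2) = 0.0341·1721·1.789 = 105 Pa.
Q = ṁ/ρ = 11.46/993.5 = 0.01153 m³/s.
Pumping power P = QΔP = 0.01153·105 = 1.2107 W = 1.211 W.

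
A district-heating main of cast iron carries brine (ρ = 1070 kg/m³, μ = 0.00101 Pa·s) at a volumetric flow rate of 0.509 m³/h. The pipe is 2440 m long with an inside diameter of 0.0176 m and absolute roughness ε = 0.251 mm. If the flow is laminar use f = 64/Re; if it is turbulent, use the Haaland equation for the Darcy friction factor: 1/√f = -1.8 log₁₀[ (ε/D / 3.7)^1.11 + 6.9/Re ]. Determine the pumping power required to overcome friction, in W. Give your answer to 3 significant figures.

P ≈ 166 W

Q = 0.509 m³/h = 0.509/3600 = 0.0001414 m³/s.
Cross-sectional area A = πD²/4 = π(0.0176)²/4 = 0.0002433 m²; mean velocity V = Q/A = 0.0001414/0.0002433 = 0.5812 m/s.
Reynolds number Re = ρVD/μ = 1070 · 0.5812 · 0.0176 / 0.00101 = 1.084e+04.
Re > 4000 → turbulent. Relative roughness ε/D = 0.000251/0.0176 = 0.0143. Haaland: 1/√f = -1.8 log₁₀[(0.0143/3.7)^1.11 + 6.9/1.084e+04] = -1.8 log₁₀[0.00209 + 0.000637] = 4.615, so f = 0.04694.
Darcy-Weisbach: ΔP = f(L/D)(ρV²/2) = 0.04694·(2440/0.0176)·(1070·0.5812²/2) = 0.04694·1.386e+05·180.7 = 1.176e+06 Pa.
Pumping power P = QΔP = 0.0001414·1.176e+06 = 166.3 W = 166 W.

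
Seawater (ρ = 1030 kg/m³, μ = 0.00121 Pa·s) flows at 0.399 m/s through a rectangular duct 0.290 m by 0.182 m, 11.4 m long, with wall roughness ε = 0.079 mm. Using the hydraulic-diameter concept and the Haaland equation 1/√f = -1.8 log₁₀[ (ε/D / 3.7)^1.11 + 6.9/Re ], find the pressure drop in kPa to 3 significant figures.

ΔP ≈ 0.0847 kPa

Hydraulic diameter D_h = 4A/P = 4·(0.29·0.182)/(2·(0.29+0.182)) = 0.2111/0.944 = 0.2236 m.
Re = ρVD_h/μ = 1030·0.399·0.2236/0.00121 = 7.596e+04.
ε/D_h = 7.9e-05/0.2236 = 0.000353; Haaland gives 1/√f = -1.8 log₁₀[3.45e-05+9.08e-05] = 7.024, so f = 0.02027.
ΔP = f(L/D_h)(ρV²/2) = 0.02027·11.4/0.2236·81.99 = 84.72 Pa.
ΔP = 0.0847 kPa.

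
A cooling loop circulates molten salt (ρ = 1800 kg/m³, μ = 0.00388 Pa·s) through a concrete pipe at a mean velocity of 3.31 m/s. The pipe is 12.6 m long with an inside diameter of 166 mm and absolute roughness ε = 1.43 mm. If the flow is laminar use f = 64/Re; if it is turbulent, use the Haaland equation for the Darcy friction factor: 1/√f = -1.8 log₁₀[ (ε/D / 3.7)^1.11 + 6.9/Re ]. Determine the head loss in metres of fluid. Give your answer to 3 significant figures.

h_f ≈ 1.54 m

Reynolds number Re = ρVD/μ = 1800 · 3.31 · 0.166 / 0.00388 = 2.549e+05.
Re > 4000 → turbulent. Relative roughness ε/D = 0.00143/0.166 = 0.00861. Haaland: 1/√f = -1.8 log₁₀[(0.00861/3.7)^1.11 + 6.9/2.549e+05] = -1.8 log₁₀[0.0012 + 2.71e-05] = 5.243, so f = 0.03638.
Darcy-Weisbach: ΔP = f(L/D)(ρV²/2) = 0.03638·(12.6/0.166)·(1800·3.31²/2) = 0.03638·75.9·9860 = 2.723e+04 Pa.
Head loss h_f = ΔP/(ρg) = 2.723e+04/(1800·9.81) = 1.54 m.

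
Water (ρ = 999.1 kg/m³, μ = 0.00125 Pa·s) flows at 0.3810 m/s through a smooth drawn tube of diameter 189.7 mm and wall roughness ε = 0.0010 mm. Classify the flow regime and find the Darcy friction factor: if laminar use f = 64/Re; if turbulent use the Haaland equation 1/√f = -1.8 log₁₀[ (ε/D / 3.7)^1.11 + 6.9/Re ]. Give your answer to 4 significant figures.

f ≈ 0.02007

Re = ρVD/μ = 999.1·0.381·0.1897/0.00125 = 5.777e+04.
Re > 4000 → turbulent. ε/D = 1e-06/0.1897 = 5.27e-06; Haaland: 1/√f = -1.8 log₁₀[3.24e-07 + 0.000119] = 7.059, so f = 0.02007.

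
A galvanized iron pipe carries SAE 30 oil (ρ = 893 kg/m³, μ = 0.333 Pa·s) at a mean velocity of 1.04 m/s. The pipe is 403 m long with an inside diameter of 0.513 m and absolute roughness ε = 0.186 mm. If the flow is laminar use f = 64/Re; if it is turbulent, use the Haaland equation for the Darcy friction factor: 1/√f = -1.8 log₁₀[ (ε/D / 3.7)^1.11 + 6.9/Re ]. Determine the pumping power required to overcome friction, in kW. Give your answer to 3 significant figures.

Reynolds number Re = ρVD/μ = 893 · 1.04 · 0.513 / 0.333 = 1431.
Re < 2300 → laminar flow, so f = 64/Re = 64/1431 = 0.04473 (the turbulent correlation is not needed).
Darcy-Weisbach: ΔP = f(L/D)(ρV²/2) = 0.04473·(403/0.513)·(893·1.04²/2) = 0.04473·785.6·482.9 = 1.697e+04 Pa.
Q = V·A = 1.04·0.2067 = 0.215 m³/s.
Pumping power P = QΔP = 0.215·1.697e+04 = 3648 W = 3.65 kW.

P ≈ 3.65 kW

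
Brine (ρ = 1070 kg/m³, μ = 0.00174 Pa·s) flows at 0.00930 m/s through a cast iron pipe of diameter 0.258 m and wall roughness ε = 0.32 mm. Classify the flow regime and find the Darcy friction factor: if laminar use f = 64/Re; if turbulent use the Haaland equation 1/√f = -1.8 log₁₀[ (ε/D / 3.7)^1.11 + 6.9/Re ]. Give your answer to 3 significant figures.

f ≈ 0.0434

Re = ρVD/μ = 1070·0.0093·0.258/0.00174 = 1475.
Re < 2300 → laminar, so f = 64/Re = 0.04338 (roughness is irrelevant in laminar flow).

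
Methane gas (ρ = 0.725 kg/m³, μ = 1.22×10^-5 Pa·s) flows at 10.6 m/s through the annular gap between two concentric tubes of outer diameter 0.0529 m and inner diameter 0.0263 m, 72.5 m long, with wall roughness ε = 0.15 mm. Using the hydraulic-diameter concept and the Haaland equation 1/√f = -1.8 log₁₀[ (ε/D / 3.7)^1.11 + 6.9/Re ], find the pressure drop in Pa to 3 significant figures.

Hydraulic diameter D_h = 4A/P = D_o - D_i = 0.0529 - 0.0263 = 0.0266 m.
Re = ρVD_h/μ = 0.725·10.6·0.0266/1.22e-05 = 1.676e+04.
ε/D_h = 0.00015/0.0266 = 0.00564; Haaland gives 1/√f = -1.8 log₁₀[0.000747+0.000412] = 5.285, so f = 0.0358.
ΔP = f(L/D_h)(ρV²/2) = 0.0358·72.5/0.0266·40.73 = 3975 Pa.

ΔP ≈ 3970 Pa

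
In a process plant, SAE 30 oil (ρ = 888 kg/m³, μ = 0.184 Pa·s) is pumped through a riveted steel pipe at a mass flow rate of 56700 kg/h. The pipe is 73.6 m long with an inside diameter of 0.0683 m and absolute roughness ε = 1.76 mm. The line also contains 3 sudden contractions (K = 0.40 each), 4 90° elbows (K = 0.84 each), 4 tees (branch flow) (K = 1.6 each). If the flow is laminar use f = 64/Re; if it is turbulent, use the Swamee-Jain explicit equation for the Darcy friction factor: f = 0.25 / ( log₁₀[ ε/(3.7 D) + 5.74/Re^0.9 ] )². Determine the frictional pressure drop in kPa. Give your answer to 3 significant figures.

ΔP ≈ 564 kPa

ṁ = 56700 kg/h = 56700/3600 = 15.75 kg/s.
A = πD²/4 = π(0.0683)²/4 = 0.003664 m²; mean velocity V = ṁ/(ρA) = 15.75/(888 · 0.003664) = 4.841 m/s.
Reynolds number Re = ρVD/μ = 888 · 4.841 · 0.0683 / 0.184 = 1596.
Re < 2300 → laminar flow, so f = 64/Re = 64/1596 = 0.04011 (the turbulent correlation is not needed).
Total minor-loss coefficient ΣK = 3·0.4 + 4·0.84 + 4·1.6 = 11.
ΔP = [f·L/D + ΣK]·(ρV²/2) = [0.04011·73.6/0.0683 + 11]·(888·4.841²/2) = [43.22 + 11]·1.041e+04 = 5.638e+05 Pa.
ΔP = 5.638e+05 Pa = 564 kPa.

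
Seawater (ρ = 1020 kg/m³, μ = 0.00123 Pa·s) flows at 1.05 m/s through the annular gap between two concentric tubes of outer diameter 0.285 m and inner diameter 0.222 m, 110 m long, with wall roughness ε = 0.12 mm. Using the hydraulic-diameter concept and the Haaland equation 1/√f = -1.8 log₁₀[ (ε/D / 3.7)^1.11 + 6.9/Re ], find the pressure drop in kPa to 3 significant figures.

Hydraulic diameter D_h = 4A/P = D_o - D_i = 0.285 - 0.222 = 0.063 m.
Re = ρVD_h/μ = 1020·1.05·0.063/0.00123 = 5.486e+04.
ε/D_h = 0.00012/0.063 = 0.0019; Haaland gives 1/√f = -1.8 log₁₀[0.000224+0.000126] = 6.222, so f = 0.02583.
ΔP = f(L/D_h)(ρV²/2) = 0.02583·110/0.063·562.3 = 2.536e+04 Pa.
ΔP = 25.4 kPa.

ΔP ≈ 25.4 kPa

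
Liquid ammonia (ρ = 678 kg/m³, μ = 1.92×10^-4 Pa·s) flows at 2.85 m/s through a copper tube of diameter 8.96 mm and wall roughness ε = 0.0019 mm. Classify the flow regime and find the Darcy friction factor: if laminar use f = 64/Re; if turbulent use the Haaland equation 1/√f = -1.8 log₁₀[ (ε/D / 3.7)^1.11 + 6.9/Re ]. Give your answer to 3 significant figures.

Re = ρVD/μ = 678·2.85·0.00896/0.000192 = 9.017e+04.
Re > 4000 → turbulent. ε/D = 1.9e-06/0.00896 = 0.000212; Haaland: 1/√f = -1.8 log₁₀[1.96e-05 + 7.65e-05] = 7.231, so f = 0.01912.

f ≈ 0.0191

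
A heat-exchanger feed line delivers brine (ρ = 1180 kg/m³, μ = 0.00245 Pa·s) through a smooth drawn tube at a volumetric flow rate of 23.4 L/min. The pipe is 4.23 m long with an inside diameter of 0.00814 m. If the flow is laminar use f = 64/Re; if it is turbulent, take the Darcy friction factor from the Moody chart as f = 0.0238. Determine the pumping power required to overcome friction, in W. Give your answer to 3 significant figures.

Q = 23.4 L/min = 23.4/60000 = 0.00039 m³/s.
Cross-sectional area A = πD²/4 = π(0.00814)²/4 = 5.204e-05 m²; mean velocity V = Q/A = 0.00039/5.204e-05 = 7.494 m/s.
Reynolds number Re = ρVD/μ = 1180 · 7.494 · 0.00814 / 0.00245 = 2.938e+04.
Re > 4000 → turbulent; use the Moody-chart value f = 0.0238.
Darcy-Weisbach: ΔP = f(L/D)(ρV²/2) = 0.0238·(4.23/0.00814)·(1180·7.494²/2) = 0.0238·519.7·3.314e+04 = 4.098e+05 Pa.
Pumping power P = QΔP = 0.00039·4.098e+05 = 159.8 W = 160 W.

P ≈ 160 W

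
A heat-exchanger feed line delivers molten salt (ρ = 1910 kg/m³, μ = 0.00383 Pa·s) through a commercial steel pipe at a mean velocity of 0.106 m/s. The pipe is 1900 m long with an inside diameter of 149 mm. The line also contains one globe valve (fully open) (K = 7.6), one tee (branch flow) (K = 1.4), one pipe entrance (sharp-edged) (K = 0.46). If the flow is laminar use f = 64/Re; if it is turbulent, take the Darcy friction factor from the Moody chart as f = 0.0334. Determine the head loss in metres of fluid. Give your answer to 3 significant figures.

Reynolds number Re = ρVD/μ = 1910 · 0.106 · 0.149 / 0.00383 = 7876.
Re > 4000 → turbulent; use the Moody-chart value f = 0.0334.
Total minor-loss coefficient ΣK = 1·7.6 + 1·1.4 + 1·0.46 = 9.46.
ΔP = [f·L/D + ΣK]·(ρV²/2) = [0.0334·1900/0.149 + 9.46]·(1910·0.106²/2) = [425.9 + 9.46]·10.73 = 4672 Pa.
Head loss h_f = ΔP/(ρg) = 4672/(1910·9.81) = 0.249 m.

h_f ≈ 0.249 m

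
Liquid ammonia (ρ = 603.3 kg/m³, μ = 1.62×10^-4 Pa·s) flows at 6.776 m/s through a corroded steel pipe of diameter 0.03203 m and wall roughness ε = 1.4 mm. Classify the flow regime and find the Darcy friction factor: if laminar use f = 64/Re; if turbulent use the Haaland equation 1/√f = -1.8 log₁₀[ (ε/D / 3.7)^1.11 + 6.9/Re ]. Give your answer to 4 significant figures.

Re = ρVD/μ = 603.3·6.776·0.03203/0.000162 = 8.083e+05.
Re > 4000 → turbulent. ε/D = 0.0014/0.03203 = 0.0437; Haaland: 1/√f = -1.8 log₁₀[0.00725 + 8.54e-06] = 3.85, so f = 0.06745.

f ≈ 0.06745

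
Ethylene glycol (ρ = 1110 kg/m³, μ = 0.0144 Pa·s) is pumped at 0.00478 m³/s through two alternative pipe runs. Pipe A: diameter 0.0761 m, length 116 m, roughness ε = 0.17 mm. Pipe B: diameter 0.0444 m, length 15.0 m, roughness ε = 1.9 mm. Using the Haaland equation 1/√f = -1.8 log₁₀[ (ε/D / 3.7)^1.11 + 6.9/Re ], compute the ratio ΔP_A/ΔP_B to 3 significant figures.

ΔP_A/ΔP_B ≈ 0.285

Pipe A: V = Q/A = 0.00478/0.004548 = 1.051 m/s; Re = 6165; ε/D = 0.00223; Haaland → f = 0.03778; ΔP_A = f(L/D)(ρV²/2) = 3.53e+04 Pa.
Pipe B: V = Q/A = 0.00478/0.001548 = 3.087 m/s; Re = 1.057e+04; ε/D = 0.0428; Haaland → f = 0.06922; ΔP_B = f(L/D)(ρV²/2) = 1.237e+05 Pa.
ΔP_A/ΔP_B = 3.53e+04/1.237e+05 = 0.285.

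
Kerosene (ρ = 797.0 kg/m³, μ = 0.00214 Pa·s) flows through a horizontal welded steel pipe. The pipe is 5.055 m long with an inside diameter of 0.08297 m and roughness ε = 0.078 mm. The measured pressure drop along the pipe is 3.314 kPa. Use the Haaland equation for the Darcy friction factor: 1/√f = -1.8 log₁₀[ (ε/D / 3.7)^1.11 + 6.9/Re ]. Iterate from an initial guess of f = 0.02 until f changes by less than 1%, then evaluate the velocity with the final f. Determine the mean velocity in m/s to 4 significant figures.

Rearranging Darcy-Weisbach: V = √(2·ΔP·D/(f·L·ρ)). With ε/D = 7.8e-05/0.08297 = 0.00094, iterate starting from f = 0.02:
  f = 0.02 → V = √(2·3314·0.08297/(0.02·5.055·797)) = 2.612 m/s; Re = ρVD/μ = 8.073e+04; f → 0.02222
  f = 0.02222 → V = 2.478 m/s; Re = 7.658e+04; f → 0.02235
Converged (Δf/f < 1%). With the final f = 0.02235: V = √(2·3314·0.08297/(0.02235·5.055·797)) = 2.471 m/s.

V ≈ 2.471 m/s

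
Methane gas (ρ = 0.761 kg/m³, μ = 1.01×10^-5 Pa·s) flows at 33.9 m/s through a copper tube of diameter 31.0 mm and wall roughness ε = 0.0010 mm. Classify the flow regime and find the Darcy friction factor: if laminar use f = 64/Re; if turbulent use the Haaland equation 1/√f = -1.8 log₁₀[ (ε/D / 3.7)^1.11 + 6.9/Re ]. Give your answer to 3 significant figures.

Re = ρVD/μ = 0.761·33.9·0.031/1.01e-05 = 7.918e+04.
Re > 4000 → turbulent. ε/D = 1e-06/0.031 = 3.23e-05; Haaland: 1/√f = -1.8 log₁₀[2.42e-06 + 8.71e-05] = 7.286, so f = 0.01884.

f ≈ 0.0188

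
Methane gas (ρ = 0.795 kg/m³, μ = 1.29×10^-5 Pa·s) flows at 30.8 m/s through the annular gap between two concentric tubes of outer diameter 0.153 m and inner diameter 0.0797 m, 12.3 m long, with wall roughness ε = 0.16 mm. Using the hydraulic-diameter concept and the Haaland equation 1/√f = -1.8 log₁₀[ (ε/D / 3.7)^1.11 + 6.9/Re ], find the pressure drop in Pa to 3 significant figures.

ΔP ≈ 1590 Pa

Hydraulic diameter D_h = 4A/P = D_o - D_i = 0.153 - 0.0797 = 0.0733 m.
Re = ρVD_h/μ = 0.795·30.8·0.0733/1.29e-05 = 1.391e+05.
ε/D_h = 0.00016/0.0733 = 0.00218; Haaland gives 1/√f = -1.8 log₁₀[0.00026+4.96e-05] = 6.316, so f = 0.02507.
ΔP = f(L/D_h)(ρV²/2) = 0.02507·12.3/0.0733·377.1 = 1586 Pa.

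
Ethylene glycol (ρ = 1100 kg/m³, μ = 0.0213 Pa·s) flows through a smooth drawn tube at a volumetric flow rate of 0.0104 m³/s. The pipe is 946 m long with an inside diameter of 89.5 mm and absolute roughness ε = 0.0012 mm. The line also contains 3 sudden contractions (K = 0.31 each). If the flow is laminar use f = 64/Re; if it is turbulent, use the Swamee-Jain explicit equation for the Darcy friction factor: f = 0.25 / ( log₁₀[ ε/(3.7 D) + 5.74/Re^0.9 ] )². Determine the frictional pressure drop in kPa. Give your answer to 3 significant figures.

ΔP ≈ 532 kPa

Cross-sectional area A = πD²/4 = π(0.0895)²/4 = 0.006291 m²; mean velocity V = Q/A = 0.0104/0.006291 = 1.653 m/s.
Reynolds number Re = ρVD/μ = 1100 · 1.653 · 0.0895 / 0.0213 = 7641.
Re > 4000 → turbulent. Relative roughness ε/D = 1.2e-06/0.0895 = 1.34e-05. Swamee-Jain: f = 0.25/(log₁₀[1.34e-05/3.7 + 5.74/7641^0.9])² = 0.25/(log₁₀[3.62e-06 + 0.00184])² = 0.25/(-2.735)² = 0.03342.
Total minor-loss coefficient ΣK = 3·0.31 = 0.93.
ΔP = [f·L/D + ΣK]·(ρV²/2) = [0.03342·946/0.0895 + 0.93]·(1100·1.653²/2) = [353.2 + 0.93]·1503 = 5.323e+05 Pa.
ΔP = 5.323e+05 Pa = 532 kPa.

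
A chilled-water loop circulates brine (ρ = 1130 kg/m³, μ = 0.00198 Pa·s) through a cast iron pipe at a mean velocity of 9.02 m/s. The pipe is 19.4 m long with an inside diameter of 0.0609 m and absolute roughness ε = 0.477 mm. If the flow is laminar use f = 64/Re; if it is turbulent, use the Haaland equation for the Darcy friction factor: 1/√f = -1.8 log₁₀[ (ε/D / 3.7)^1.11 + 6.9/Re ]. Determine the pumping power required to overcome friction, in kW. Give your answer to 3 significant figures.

Reynolds number Re = ρVD/μ = 1130 · 9.02 · 0.0609 / 0.00198 = 3.135e+05.
Re > 4000 → turbulent. Relative roughness ε/D = 0.000477/0.0609 = 0.00783. Haaland: 1/√f = -1.8 log₁₀[(0.00783/3.7)^1.11 + 6.9/3.135e+05] = -1.8 log₁₀[0.00108 + 2.2e-05] = 5.327, so f = 0.03523.
Darcy-Weisbach: ΔP = f(L/D)(ρV²/2) = 0.03523·(19.4/0.0609)·(1130·9.02²/2) = 0.03523·318.6·4.597e+04 = 5.16e+05 Pa.
Q = V·A = 9.02·0.002913 = 0.02627 m³/s.
Pumping power P = QΔP = 0.02627·5.16e+05 = 13560 W = 13.6 kW.

P ≈ 13.6 kW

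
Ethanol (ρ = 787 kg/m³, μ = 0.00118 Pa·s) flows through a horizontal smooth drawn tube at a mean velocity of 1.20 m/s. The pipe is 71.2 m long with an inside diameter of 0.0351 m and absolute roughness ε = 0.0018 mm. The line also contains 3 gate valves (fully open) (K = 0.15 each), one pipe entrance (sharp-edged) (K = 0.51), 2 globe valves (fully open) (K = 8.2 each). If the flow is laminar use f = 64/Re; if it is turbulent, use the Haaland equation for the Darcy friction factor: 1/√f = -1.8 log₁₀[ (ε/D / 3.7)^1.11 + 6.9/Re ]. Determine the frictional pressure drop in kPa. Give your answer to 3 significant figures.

ΔP ≈ 37.2 kPa

Reynolds number Re = ρVD/μ = 787 · 1.2 · 0.0351 / 0.00118 = 2.809e+04.
Re > 4000 → turbulent. Relative roughness ε/D = 1.8e-06/0.0351 = 5.13e-05. Haaland: 1/√f = -1.8 log₁₀[(5.13e-05/3.7)^1.11 + 6.9/2.809e+04] = -1.8 log₁₀[4.05e-06 + 0.000246] = 6.485, so f = 0.02378.
Total minor-loss coefficient ΣK = 3·0.15 + 1·0.51 + 2·8.2 = 17.4.
ΔP = [f·L/D + ΣK]·(ρV²/2) = [0.02378·71.2/0.0351 + 17.4]·(787·1.2²/2) = [48.24 + 17.4]·566.6 = 3.717e+04 Pa.
ΔP = 3.717e+04 Pa = 37.2 kPa.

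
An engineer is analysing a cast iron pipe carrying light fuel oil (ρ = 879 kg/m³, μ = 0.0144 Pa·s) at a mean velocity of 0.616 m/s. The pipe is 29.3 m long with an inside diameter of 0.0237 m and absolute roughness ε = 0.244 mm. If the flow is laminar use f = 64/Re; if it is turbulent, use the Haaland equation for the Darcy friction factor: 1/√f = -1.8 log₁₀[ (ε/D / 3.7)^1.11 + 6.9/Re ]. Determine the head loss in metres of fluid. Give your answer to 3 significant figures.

Reynolds number Re = ρVD/μ = 879 · 0.616 · 0.0237 / 0.0144 = 891.2.
Re < 2300 → laminar flow, so f = 64/Re = 64/891.2 = 0.07182 (the turbulent correlation is not needed).
Darcy-Weisbach: ΔP = f(L/D)(ρV²/2) = 0.07182·(29.3/0.0237)·(879·0.616²/2) = 0.07182·1236·166.8 = 1.481e+04 Pa.
Head loss h_f = ΔP/(ρg) = 1.481e+04/(879·9.81) = 1.72 m.

h_f ≈ 1.72 m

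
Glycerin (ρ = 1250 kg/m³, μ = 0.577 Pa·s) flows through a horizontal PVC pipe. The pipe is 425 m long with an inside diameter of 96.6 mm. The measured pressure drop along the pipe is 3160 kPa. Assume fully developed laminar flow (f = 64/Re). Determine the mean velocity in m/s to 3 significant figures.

V ≈ 3.76 m/s

For laminar flow, f = 64/Re with Re = ρVD/μ, so Darcy-Weisbach reduces to ΔP = 32μLV/D². Solving for V: V = ΔP·D²/(32μL) = 3.16e+06·(0.0966)²/(32·0.577·425) = 3.758 m/s.
Check: Re = ρVD/μ = 1250·3.758·0.0966/0.577 = 786.4 < 2300, so the laminar assumption holds.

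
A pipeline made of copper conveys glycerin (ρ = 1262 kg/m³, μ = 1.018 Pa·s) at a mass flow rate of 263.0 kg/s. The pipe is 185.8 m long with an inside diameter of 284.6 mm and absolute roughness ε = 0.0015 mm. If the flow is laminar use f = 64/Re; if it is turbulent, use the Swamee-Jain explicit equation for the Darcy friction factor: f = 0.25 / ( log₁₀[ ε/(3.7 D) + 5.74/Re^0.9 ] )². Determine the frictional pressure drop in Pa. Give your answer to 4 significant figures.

ΔP ≈ 244800 Pa

A = πD²/4 = π(0.2846)²/4 = 0.06362 m²; mean velocity V = ṁ/(ρA) = 263/(1262 · 0.06362) = 3.276 m/s.
Reynolds number Re = ρVD/μ = 1262 · 3.276 · 0.2846 / 1.02 = 1156.
Re < 2300 → laminar flow, so f = 64/Re = 64/1156 = 0.05537 (the turbulent correlation is not needed).
Darcy-Weisbach: ΔP = f(L/D)(ρV²/2) = 0.05537·(185.8/0.2846)·(1262·3.276²/2) = 0.05537·652.8·6772 = 2.448e+05 Pa.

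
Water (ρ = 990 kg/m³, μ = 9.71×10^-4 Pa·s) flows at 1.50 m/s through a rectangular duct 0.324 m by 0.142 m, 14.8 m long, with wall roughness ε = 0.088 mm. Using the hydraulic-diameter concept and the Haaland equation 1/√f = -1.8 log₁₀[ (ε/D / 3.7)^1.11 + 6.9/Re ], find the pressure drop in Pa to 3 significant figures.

ΔP ≈ 1480 Pa

Hydraulic diameter D_h = 4A/P = 4·(0.324·0.142)/(2·(0.324+0.142)) = 0.184/0.932 = 0.1975 m.
Re = ρVD_h/μ = 990·1.5·0.1975/0.000971 = 3.02e+05.
ε/D_h = 8.8e-05/0.1975 = 0.000446; Haaland gives 1/√f = -1.8 log₁₀[4.46e-05+2.28e-05] = 7.507, so f = 0.01774.
ΔP = f(L/D_h)(ρV²/2) = 0.01774·14.8/0.1975·1114 = 1481 Pa.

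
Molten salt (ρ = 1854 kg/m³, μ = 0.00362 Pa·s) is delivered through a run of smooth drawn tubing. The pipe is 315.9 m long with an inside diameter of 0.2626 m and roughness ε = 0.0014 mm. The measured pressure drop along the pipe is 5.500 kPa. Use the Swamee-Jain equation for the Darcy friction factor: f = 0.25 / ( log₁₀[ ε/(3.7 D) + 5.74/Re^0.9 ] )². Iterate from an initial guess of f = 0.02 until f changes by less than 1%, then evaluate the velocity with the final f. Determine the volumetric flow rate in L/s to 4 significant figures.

Rearranging Darcy-Weisbach: V = √(2·ΔP·D/(f·L·ρ)). With ε/D = 1.4e-06/0.2626 = 5.33e-06, iterate starting from f = 0.02:
  f = 0.02 → V = √(2·5500·0.2626/(0.02·315.9·1854)) = 0.4966 m/s; Re = ρVD/μ = 6.679e+04; f → 0.0195
  f = 0.0195 → V = 0.503 m/s; Re = 6.764e+04; f → 0.01944
Converged (Δf/f < 1%). With the final f = 0.01944: V = √(2·5500·0.2626/(0.01944·315.9·1854)) = 0.5037 m/s.
Q = V·A = 0.5037·(π/4·0.2626²) = 0.02728 m³/s = 27.28 L/s.

Q ≈ 27.28 L/s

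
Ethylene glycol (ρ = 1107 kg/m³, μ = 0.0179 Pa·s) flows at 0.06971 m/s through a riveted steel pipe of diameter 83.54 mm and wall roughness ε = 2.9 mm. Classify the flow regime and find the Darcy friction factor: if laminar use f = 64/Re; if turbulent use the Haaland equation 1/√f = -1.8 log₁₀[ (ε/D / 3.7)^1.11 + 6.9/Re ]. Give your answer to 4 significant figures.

f ≈ 0.1777

Re = ρVD/μ = 1107·0.06971·0.08354/0.0179 = 360.2.
Re < 2300 → laminar, so f = 64/Re = 0.1777 (roughness is irrelevant in laminar flow).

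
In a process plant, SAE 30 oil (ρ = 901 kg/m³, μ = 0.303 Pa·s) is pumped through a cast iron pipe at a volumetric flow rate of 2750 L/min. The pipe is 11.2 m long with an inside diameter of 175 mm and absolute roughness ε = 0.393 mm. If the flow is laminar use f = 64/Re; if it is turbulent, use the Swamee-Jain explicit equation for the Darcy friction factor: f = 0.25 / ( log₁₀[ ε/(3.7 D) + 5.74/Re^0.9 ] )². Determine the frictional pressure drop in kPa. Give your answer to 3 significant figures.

Q = 2750 L/min = 2750/60000 = 0.04583 m³/s.
Cross-sectional area A = πD²/4 = π(0.175)²/4 = 0.02405 m²; mean velocity V = Q/A = 0.04583/0.02405 = 1.906 m/s.
Reynolds number Re = ρVD/μ = 901 · 1.906 · 0.175 / 0.303 = 991.6.
Re < 2300 → laminar flow, so f = 64/Re = 64/991.6 = 0.06454 (the turbulent correlation is not needed).
Darcy-Weisbach: ΔP = f(L/D)(ρV²/2) = 0.06454·(11.2/0.175)·(901·1.906²/2) = 0.06454·64·1636 = 6757 Pa.
ΔP = 6757 Pa = 6.76 kPa.

ΔP ≈ 6.76 kPa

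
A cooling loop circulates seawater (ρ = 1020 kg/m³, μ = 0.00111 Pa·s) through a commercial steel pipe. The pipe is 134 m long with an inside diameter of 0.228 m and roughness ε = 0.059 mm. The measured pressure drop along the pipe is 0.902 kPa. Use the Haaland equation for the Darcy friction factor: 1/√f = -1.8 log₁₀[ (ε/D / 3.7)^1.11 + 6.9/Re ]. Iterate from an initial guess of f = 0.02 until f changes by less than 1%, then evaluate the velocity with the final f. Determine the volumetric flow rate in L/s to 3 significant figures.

Q ≈ 16.0 L/s

Rearranging Darcy-Weisbach: V = √(2·ΔP·D/(f·L·ρ)). With ε/D = 5.9e-05/0.228 = 0.000259, iterate starting from f = 0.02:
  f = 0.02 → V = √(2·902·0.228/(0.02·134·1020)) = 0.3879 m/s; Re = ρVD/μ = 8.127e+04; f → 0.01967
  f = 0.01967 → V = 0.3912 m/s; Re = 8.195e+04; f → 0.01964
Converged (Δf/f < 1%). With the final f = 0.01964: V = √(2·902·0.228/(0.01964·134·1020)) = 0.3914 m/s.
Q = V·A = 0.3914·(π/4·0.228²) = 0.01598 m³/s = 16.0 L/s.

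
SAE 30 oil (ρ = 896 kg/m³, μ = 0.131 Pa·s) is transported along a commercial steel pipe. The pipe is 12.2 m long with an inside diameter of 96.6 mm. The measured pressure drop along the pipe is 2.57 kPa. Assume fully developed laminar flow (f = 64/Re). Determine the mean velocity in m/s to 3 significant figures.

For laminar flow, f = 64/Re with Re = ρVD/μ, so Darcy-Weisbach reduces to ΔP = 32μLV/D². Solving for V: V = ΔP·D²/(32μL) = 2570·(0.0966)²/(32·0.131·12.2) = 0.4689 m/s.
Check: Re = ρVD/μ = 896·0.4689·0.0966/0.131 = 309.8 < 2300, so the laminar assumption holds.

V ≈ 0.469 m/s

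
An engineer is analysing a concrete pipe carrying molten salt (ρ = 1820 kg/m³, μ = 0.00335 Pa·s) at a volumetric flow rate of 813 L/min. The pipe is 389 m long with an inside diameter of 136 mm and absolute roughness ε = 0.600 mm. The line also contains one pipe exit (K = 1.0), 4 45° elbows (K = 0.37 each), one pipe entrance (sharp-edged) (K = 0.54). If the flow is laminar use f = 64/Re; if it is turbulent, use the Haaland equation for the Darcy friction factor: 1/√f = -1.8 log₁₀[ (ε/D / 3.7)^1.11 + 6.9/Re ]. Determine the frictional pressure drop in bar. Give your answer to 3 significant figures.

Q = 813 L/min = 813/60000 = 0.01355 m³/s.
Cross-sectional area A = πD²/4 = π(0.136)²/4 = 0.01453 m²; mean velocity V = Q/A = 0.01355/0.01453 = 0.9328 m/s.
Reynolds number Re = ρVD/μ = 1820 · 0.9328 · 0.136 / 0.00335 = 6.892e+04.
Re > 4000 → turbulent. Relative roughness ε/D = 0.0006/0.136 = 0.00441. Haaland: 1/√f = -1.8 log₁₀[(0.00441/3.7)^1.11 + 6.9/6.892e+04] = -1.8 log₁₀[0.000569 + 0.0001] = 5.715, so f = 0.03062.
Total minor-loss coefficient ΣK = 1·1 + 4·0.37 + 1·0.54 = 3.02.
ΔP = [f·L/D + ΣK]·(ρV²/2) = [0.03062·389/0.136 + 3.02]·(1820·0.9328²/2) = [87.59 + 3.02]·791.7 = 7.174e+04 Pa.
ΔP = 7.174e+04 Pa = 0.717 bar.

ΔP ≈ 0.717 bar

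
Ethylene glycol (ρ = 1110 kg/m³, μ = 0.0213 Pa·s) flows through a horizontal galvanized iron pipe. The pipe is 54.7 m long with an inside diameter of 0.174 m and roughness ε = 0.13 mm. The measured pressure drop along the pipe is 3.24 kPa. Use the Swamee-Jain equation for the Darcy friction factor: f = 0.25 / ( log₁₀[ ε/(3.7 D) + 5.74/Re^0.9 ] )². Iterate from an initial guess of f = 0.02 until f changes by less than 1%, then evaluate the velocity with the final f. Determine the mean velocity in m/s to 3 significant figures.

Rearranging Darcy-Weisbach: V = √(2·ΔP·D/(f·L·ρ)). With ε/D = 0.00013/0.174 = 0.000747, iterate starting from f = 0.02:
  f = 0.02 → V = √(2·3240·0.174/(0.02·54.7·1110)) = 0.9636 m/s; Re = ρVD/μ = 8737; f → 0.03336
  f = 0.03336 → V = 0.7461 m/s; Re = 6765; f → 0.03567
  f = 0.03567 → V = 0.7216 m/s; Re = 6543; f → 0.03599
Converged (Δf/f < 1%). With the final f = 0.03599: V = √(2·3240·0.174/(0.03599·54.7·1110)) = 0.7183 m/s.

V ≈ 0.718 m/s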